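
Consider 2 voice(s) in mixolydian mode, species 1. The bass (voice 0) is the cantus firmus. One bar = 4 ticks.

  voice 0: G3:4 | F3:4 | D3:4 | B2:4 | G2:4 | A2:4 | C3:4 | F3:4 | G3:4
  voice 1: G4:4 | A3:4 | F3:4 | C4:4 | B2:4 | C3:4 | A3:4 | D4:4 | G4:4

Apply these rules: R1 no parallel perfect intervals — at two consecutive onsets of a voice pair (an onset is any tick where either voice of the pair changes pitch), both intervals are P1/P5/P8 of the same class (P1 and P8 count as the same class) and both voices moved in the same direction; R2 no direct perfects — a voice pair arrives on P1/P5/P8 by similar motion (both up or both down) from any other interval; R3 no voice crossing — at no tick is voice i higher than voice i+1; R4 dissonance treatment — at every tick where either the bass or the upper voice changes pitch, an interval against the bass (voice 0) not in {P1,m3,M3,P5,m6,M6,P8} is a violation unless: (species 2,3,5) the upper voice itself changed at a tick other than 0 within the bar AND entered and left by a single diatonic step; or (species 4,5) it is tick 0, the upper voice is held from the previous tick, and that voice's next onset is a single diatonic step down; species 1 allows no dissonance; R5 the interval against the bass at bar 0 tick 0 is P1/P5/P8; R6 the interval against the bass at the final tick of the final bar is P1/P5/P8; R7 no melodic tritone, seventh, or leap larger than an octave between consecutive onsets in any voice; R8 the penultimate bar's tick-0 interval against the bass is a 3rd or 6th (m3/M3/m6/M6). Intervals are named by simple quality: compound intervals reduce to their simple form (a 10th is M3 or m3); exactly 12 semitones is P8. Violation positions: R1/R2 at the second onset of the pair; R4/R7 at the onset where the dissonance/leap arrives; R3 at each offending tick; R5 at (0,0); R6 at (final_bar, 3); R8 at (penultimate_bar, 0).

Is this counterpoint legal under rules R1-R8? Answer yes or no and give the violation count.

No (4 violations)

bar 0: v0=G3 v1=G4 (P8)
bar 1: v0=F3 v1=A3 (M3)
bar 2: v0=D3 v1=F3 (m3)
bar 3: v0=B2 v1=C4 (m2)
bar 4: v0=G2 v1=B2 (M3)
bar 5: v0=A2 v1=C3 (m3)
bar 6: v0=C3 v1=A3 (M6)
bar 7: v0=F3 v1=D4 (M6)
bar 8: v0=G3 v1=G4 (P8)
  R7 @ bar1.0: G4->A3 leap 10st
  R4 @ bar3.0: B2/C4 m2 untreated
  R7 @ bar4.0: C4->B2 leap 13st
  R2 @ bar8.0: F3/D4 M6 -> G3/G4 P8 similar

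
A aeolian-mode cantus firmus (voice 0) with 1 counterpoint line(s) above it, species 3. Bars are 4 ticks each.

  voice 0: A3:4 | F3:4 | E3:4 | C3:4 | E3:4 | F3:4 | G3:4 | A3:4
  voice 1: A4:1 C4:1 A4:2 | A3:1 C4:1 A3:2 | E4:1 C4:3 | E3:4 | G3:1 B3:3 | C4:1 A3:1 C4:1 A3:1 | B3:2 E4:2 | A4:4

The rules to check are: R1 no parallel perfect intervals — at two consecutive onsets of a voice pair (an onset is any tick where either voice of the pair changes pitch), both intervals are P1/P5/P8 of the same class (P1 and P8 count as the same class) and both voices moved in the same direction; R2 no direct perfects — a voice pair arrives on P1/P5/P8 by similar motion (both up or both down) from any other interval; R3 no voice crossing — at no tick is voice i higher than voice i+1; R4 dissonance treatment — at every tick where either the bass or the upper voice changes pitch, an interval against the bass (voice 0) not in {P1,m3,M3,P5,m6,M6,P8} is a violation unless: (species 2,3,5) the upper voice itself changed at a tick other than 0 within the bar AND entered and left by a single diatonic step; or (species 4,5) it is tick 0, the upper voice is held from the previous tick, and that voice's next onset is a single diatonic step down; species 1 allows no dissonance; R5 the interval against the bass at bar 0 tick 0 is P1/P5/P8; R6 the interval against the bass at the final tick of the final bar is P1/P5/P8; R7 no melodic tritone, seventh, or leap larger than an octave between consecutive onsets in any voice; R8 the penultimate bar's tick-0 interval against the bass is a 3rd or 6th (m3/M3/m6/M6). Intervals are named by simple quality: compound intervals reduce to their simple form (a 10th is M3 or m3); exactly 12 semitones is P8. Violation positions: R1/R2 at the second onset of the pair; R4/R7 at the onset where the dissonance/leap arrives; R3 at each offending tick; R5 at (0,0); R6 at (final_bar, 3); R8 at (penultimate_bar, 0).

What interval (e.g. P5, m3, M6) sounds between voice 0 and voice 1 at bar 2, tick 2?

voice 0=E3 voice 1=C4 -> m6

m6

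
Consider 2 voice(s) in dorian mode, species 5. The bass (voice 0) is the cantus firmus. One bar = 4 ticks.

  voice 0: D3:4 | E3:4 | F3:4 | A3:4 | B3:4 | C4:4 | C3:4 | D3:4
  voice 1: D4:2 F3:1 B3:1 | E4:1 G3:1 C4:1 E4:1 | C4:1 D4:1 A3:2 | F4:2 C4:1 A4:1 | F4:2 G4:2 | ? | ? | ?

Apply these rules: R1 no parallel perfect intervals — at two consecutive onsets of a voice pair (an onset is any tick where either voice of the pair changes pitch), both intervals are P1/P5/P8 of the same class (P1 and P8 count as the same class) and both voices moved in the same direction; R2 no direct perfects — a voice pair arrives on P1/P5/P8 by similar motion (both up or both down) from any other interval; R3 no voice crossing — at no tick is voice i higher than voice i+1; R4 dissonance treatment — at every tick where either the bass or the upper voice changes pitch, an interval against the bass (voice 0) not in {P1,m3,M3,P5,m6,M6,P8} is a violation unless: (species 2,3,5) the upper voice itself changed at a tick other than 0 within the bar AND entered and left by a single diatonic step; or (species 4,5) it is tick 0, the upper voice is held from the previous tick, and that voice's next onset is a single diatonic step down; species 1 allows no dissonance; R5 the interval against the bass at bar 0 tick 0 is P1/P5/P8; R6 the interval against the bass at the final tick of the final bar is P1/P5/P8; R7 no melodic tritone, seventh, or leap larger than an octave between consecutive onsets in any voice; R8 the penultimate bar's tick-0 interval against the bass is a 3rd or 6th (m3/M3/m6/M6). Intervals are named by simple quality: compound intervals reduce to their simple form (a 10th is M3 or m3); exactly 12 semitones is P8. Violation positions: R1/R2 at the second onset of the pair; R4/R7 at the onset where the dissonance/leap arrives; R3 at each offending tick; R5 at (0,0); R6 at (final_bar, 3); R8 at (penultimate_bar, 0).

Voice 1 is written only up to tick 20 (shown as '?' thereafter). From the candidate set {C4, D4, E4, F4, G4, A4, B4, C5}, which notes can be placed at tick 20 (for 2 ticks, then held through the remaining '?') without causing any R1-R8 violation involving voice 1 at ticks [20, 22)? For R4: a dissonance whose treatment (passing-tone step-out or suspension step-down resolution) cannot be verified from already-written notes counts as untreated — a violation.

{A4, C4, E4, G4}

C4: legal
D4: violates R4
E4: legal
F4: violates R4
G4: legal
A4: legal
B4: violates R4
C5: violates R2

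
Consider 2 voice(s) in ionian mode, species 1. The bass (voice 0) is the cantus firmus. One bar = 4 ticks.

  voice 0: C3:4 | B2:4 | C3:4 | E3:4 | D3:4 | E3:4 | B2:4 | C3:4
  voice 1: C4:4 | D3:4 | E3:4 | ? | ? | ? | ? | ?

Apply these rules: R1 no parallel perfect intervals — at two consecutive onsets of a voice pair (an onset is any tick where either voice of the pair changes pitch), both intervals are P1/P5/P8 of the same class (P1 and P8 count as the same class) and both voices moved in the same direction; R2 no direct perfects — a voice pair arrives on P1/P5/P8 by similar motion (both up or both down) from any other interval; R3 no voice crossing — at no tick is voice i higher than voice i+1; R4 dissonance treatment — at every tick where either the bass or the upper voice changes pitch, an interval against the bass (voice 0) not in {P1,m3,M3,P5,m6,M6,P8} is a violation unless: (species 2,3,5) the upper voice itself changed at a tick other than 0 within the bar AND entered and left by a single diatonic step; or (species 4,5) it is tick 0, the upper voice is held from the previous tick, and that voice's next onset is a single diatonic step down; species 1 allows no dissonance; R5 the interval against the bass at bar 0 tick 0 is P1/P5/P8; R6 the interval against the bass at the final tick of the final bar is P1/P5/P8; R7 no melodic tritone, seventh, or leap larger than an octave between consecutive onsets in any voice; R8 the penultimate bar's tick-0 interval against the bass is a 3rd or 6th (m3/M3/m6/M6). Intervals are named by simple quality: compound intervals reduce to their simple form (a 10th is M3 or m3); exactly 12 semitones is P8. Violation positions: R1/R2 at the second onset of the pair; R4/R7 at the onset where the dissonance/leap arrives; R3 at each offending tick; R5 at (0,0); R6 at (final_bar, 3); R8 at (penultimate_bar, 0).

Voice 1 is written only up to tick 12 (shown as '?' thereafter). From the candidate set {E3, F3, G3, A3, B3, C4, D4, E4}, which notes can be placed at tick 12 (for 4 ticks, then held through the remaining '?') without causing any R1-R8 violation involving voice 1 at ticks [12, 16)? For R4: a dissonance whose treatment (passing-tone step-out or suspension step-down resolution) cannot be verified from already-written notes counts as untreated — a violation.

{C4, E3, G3}

E3: legal
F3: violates R4
G3: legal
A3: violates R4
B3: violates R2
C4: legal
D4: violates R4,R7
E4: violates R2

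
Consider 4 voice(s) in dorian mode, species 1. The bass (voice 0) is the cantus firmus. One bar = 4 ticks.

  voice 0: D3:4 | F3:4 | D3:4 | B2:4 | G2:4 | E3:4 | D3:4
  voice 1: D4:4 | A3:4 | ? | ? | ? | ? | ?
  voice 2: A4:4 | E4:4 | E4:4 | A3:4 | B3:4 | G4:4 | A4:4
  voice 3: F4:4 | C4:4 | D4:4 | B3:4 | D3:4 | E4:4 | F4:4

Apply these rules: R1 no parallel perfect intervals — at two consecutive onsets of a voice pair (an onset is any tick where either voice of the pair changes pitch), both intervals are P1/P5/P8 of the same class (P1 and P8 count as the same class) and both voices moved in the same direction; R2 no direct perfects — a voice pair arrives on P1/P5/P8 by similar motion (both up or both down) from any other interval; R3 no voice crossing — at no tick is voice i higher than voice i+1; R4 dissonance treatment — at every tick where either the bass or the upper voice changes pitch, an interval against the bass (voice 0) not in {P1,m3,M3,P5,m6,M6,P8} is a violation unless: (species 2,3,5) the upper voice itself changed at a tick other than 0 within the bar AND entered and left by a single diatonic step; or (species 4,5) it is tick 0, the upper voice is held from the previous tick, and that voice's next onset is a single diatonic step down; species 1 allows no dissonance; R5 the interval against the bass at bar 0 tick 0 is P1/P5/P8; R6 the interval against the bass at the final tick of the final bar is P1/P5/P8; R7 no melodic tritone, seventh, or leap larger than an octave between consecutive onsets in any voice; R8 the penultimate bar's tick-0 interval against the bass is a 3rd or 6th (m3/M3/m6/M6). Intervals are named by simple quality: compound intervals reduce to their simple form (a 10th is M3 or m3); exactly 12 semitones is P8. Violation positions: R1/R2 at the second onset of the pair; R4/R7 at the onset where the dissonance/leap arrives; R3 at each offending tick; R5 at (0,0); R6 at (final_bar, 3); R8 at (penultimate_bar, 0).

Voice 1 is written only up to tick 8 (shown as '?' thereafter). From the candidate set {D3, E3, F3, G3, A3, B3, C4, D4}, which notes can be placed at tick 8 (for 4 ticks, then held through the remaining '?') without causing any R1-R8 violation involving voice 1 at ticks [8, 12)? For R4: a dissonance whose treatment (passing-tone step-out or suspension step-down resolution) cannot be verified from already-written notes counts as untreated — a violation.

{A3, B3, F3}

D3: violates R2
E3: violates R4
F3: legal
G3: violates R4
A3: legal
B3: legal
C4: violates R4
D4: violates R2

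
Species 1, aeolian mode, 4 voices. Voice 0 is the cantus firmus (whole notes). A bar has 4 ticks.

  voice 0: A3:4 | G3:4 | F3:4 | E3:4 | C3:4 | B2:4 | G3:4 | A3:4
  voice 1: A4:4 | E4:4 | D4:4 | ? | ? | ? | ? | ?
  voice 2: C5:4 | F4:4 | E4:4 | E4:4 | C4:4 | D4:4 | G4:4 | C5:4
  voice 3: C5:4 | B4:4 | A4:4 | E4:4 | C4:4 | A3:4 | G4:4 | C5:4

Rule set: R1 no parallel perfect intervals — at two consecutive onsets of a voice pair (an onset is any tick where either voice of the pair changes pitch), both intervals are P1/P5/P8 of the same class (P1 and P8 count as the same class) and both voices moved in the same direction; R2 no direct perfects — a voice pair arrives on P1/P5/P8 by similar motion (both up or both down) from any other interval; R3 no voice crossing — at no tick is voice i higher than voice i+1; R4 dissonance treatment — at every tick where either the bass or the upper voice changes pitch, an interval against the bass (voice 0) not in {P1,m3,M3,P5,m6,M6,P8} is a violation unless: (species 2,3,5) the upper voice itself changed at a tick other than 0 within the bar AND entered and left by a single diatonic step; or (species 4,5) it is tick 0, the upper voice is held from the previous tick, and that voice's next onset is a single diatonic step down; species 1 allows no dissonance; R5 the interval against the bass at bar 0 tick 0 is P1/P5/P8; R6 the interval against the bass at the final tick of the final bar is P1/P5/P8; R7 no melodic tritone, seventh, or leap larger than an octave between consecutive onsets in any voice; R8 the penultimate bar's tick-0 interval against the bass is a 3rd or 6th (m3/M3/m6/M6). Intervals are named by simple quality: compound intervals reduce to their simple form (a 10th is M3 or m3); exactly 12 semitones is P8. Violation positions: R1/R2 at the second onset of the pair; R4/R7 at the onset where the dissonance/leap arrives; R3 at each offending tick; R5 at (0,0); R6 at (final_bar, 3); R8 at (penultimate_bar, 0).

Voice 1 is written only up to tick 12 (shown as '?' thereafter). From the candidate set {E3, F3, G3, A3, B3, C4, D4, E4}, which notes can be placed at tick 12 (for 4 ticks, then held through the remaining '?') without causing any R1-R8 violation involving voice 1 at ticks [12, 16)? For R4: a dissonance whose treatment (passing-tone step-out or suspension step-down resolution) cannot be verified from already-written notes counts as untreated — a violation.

{C4, E4, G3}

E3: violates R2,R7
F3: violates R4
G3: legal
A3: violates R1,R4
B3: violates R2
C4: legal
D4: violates R4
E4: legal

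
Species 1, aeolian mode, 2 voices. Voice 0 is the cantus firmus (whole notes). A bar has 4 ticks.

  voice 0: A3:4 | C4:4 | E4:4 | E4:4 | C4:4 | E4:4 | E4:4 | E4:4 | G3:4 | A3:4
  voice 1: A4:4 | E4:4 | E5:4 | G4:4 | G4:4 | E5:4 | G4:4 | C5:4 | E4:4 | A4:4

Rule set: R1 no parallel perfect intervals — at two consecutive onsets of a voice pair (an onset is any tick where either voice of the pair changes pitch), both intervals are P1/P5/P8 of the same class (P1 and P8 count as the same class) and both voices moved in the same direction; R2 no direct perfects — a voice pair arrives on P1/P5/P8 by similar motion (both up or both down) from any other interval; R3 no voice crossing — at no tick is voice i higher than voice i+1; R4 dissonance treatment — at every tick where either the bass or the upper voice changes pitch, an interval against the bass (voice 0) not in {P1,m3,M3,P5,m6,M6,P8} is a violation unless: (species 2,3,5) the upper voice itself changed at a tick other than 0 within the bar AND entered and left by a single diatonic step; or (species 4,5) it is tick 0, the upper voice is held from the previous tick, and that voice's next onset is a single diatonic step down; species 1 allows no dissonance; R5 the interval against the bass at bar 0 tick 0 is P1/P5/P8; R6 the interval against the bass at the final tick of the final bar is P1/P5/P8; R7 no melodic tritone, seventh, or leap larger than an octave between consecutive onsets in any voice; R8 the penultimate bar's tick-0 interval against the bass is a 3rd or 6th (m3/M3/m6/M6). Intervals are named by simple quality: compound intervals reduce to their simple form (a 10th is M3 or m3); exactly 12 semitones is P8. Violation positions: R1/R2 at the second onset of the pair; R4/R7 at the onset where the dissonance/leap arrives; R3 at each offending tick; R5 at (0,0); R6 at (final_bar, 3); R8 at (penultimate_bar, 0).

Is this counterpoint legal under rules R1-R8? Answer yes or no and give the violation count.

bar 0: v0=A3 v1=A4 (P8)
bar 1: v0=C4 v1=E4 (M3)
bar 2: v0=E4 v1=E5 (P8)
bar 3: v0=E4 v1=G4 (m3)
bar 4: v0=C4 v1=G4 (P5)
bar 5: v0=E4 v1=E5 (P8)
bar 6: v0=E4 v1=G4 (m3)
bar 7: v0=E4 v1=C5 (m6)
bar 8: v0=G3 v1=E4 (M6)
bar 9: v0=A3 v1=A4 (P8)
  R2 @ bar2.0: C4/E4 M3 -> E4/E5 P8 similar
  R2 @ bar5.0: C4/G4 P5 -> E4/E5 P8 similar
  R2 @ bar9.0: G3/E4 M6 -> A3/A4 P8 similar

No (3 violations)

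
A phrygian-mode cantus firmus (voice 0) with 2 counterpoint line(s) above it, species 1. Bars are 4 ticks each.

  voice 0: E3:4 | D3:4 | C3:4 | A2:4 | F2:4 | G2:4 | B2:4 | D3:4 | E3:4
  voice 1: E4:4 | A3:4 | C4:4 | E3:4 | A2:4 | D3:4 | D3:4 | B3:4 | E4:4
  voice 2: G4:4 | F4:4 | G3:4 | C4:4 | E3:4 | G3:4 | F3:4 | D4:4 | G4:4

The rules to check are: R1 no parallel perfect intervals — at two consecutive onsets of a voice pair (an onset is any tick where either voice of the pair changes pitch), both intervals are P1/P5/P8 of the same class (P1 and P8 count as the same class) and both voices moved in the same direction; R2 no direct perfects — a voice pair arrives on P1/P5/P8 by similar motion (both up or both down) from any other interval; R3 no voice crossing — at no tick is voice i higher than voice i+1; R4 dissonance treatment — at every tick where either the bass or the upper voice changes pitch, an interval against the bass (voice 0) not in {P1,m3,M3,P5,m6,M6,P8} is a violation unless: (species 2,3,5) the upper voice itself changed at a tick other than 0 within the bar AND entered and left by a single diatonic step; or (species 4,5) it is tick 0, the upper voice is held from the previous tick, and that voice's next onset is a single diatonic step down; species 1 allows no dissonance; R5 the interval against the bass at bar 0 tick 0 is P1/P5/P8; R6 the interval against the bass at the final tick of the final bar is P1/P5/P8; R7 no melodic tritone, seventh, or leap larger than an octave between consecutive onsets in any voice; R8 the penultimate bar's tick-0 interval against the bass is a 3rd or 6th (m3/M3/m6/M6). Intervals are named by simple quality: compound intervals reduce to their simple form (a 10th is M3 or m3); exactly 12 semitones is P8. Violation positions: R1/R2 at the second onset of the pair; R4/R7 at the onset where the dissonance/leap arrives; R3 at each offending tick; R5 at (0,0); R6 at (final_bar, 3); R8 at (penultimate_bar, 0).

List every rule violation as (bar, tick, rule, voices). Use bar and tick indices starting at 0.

bar 0: v0=E3 v1=E4 v2=G4 downbeat m3
bar 1: v0=D3 v1=A3 v2=F4 downbeat m3
bar 2: v0=C3 v1=C4 v2=G3 downbeat P5
bar 3: v0=A2 v1=E3 v2=C4 downbeat m3
bar 4: v0=F2 v1=A2 v2=E3 downbeat M7
bar 5: v0=G2 v1=D3 v2=G3 downbeat P8
bar 6: v0=B2 v1=D3 v2=F3 downbeat TT
bar 7: v0=D3 v1=B3 v2=D4 downbeat P8
bar 8: v0=E3 v1=E4 v2=G4 downbeat m3
  -> R5 @ bar 0 tick 0 v(0, 2): opens on m3
  -> R2 @ bar 1 tick 0 v(0, 1): E3/E4 P8 -> D3/A3 P5 similar
  -> R2 @ bar 2 tick 0 v(0, 2): D3/F4 m3 -> C3/G3 P5 similar
  -> R3 @ bar 2 tick 0 v(1, 2): C4 above G3
  -> R7 @ bar 2 tick 0 v(2,): F4->G3 leap 10st
  -> R3 @ bar 2 tick 1 v(1, 2): C4 above G3
  -> R3 @ bar 2 tick 2 v(1, 2): C4 above G3
  -> R3 @ bar 2 tick 3 v(1, 2): C4 above G3
  -> R2 @ bar 3 tick 0 v(0, 1): C3/C4 P8 -> A2/E3 P5 similar
  -> R2 @ bar 4 tick 0 v(1, 2): E3/C4 m6 -> A2/E3 P5 similar
  -> R4 @ bar 4 tick 0 v(0, 2): F2/E3 M7 untreated
  -> R2 @ bar 5 tick 0 v(0, 1): F2/A2 M3 -> G2/D3 P5 similar
  -> R2 @ bar 5 tick 0 v(0, 2): F2/E3 M7 -> G2/G3 P8 similar
  -> R4 @ bar 6 tick 0 v(0, 2): B2/F3 TT untreated
  -> R2 @ bar 7 tick 0 v(0, 2): B2/F3 TT -> D3/D4 P8 similar
  -> R8 @ bar 7 tick 0 v(0, 2): penult P8 not 3rd/6th
  -> R2 @ bar 8 tick 0 v(0, 1): D3/B3 M6 -> E3/E4 P8 similar
  -> R6 @ bar 8 tick 3 v(0, 2): closes on m3

(0, 0, R5, (0, 2))
(1, 0, R2, (0, 1))
(2, 0, R2, (0, 2))
(2, 0, R3, (1, 2))
(2, 0, R7, (2,))
(2, 1, R3, (1, 2))
(2, 2, R3, (1, 2))
(2, 3, R3, (1, 2))
(3, 0, R2, (0, 1))
(4, 0, R2, (1, 2))
(4, 0, R4, (0, 2))
(5, 0, R2, (0, 1))
(5, 0, R2, (0, 2))
(6, 0, R4, (0, 2))
(7, 0, R2, (0, 2))
(7, 0, R8, (0, 2))
(8, 0, R2, (0, 1))
(8, 3, R6, (0, 2))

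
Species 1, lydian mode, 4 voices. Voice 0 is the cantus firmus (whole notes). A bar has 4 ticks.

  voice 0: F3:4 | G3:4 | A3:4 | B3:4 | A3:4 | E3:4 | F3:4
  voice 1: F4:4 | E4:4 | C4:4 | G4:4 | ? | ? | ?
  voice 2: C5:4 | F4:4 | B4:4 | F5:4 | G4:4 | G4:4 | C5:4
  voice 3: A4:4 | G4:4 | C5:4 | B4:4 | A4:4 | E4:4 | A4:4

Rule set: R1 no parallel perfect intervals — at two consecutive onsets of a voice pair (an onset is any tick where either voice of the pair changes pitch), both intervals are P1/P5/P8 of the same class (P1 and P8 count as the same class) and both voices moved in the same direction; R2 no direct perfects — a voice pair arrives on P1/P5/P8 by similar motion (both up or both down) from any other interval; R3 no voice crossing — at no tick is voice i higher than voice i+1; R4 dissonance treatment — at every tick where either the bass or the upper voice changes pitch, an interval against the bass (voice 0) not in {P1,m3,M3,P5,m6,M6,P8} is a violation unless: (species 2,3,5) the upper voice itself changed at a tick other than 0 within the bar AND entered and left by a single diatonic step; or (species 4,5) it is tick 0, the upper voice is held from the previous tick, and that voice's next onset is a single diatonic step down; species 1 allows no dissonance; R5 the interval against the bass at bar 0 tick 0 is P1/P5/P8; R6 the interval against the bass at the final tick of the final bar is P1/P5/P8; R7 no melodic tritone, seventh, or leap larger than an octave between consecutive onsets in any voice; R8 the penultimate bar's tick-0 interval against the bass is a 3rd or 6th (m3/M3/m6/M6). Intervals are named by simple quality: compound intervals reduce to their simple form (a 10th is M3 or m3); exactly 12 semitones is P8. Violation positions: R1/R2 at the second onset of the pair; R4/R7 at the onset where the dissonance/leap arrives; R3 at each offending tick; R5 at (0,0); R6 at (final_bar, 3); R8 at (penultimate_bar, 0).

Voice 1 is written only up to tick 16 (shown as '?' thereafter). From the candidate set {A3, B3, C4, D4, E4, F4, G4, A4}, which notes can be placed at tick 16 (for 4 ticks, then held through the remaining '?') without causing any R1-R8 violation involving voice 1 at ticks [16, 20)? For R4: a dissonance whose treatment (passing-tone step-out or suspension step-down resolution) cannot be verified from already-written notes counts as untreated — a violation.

A3: violates R2,R7
B3: violates R4
C4: violates R2
D4: violates R2,R4
E4: violates R2
F4: legal
G4: violates R4
A4: violates R3

{F4}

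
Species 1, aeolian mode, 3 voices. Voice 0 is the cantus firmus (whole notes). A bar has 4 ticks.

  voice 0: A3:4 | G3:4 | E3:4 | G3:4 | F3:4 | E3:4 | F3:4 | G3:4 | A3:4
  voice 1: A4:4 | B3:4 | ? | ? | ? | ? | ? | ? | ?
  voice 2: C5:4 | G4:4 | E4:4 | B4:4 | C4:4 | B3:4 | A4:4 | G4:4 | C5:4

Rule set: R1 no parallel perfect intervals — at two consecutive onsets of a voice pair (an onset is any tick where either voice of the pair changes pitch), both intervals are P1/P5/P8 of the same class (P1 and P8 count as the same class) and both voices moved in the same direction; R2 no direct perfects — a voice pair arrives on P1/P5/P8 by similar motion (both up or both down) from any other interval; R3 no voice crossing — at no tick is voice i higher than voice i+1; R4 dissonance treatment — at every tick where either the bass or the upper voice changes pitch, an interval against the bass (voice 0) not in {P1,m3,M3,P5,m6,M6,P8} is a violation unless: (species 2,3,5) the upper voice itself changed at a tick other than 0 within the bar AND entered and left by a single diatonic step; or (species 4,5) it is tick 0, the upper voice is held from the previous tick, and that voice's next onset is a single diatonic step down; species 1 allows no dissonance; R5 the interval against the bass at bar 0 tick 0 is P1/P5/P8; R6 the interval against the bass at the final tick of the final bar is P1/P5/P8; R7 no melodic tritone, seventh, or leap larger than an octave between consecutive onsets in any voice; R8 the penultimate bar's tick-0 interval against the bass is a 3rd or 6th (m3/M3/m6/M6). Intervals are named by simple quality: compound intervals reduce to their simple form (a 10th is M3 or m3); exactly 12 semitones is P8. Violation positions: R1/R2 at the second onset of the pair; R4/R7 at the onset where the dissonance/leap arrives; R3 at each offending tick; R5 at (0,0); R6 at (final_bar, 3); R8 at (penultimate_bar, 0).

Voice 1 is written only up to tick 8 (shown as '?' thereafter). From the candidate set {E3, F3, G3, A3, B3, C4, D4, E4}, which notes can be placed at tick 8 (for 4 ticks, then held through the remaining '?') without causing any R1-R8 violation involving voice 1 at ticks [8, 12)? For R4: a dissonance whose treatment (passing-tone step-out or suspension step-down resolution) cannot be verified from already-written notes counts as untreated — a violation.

{B3, C4, E4, G3}

E3: violates R2
F3: violates R4,R7
G3: legal
A3: violates R2,R4
B3: legal
C4: legal
D4: violates R4
E4: legal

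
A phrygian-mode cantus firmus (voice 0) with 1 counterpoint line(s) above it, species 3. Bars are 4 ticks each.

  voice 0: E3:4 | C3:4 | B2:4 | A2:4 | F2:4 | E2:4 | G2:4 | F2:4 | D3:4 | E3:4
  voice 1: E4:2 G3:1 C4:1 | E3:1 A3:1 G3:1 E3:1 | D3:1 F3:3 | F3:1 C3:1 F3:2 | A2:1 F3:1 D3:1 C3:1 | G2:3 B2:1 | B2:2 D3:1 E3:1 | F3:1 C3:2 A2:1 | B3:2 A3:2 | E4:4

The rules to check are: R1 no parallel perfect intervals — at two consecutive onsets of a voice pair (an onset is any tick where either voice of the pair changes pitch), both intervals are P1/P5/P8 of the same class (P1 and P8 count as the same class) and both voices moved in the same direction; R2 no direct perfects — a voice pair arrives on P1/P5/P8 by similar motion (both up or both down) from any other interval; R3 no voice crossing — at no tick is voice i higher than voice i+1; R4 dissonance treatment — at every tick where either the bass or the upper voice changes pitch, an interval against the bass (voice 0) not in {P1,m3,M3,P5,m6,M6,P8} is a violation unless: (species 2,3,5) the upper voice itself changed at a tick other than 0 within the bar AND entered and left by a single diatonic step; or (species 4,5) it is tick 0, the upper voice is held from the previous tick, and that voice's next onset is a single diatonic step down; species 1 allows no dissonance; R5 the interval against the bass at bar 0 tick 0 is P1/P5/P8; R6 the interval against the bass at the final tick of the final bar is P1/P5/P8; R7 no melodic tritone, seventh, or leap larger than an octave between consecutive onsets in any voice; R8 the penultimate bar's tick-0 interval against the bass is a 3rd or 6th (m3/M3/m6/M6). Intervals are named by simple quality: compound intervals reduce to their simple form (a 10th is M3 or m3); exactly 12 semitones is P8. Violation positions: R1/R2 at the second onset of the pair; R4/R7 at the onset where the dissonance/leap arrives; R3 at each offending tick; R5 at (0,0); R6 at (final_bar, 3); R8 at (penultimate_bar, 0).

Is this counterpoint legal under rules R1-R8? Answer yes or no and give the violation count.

bar 0: v0=E3 v1=E4 (P8)
bar 1: v0=C3 v1=E3 (M3)
bar 2: v0=B2 v1=D3 (m3)
bar 3: v0=A2 v1=F3 (m6)
bar 4: v0=F2 v1=A2 (M3)
bar 5: v0=E2 v1=G2 (m3)
bar 6: v0=G2 v1=B2 (M3)
bar 7: v0=F2 v1=F3 (P8)
bar 8: v0=D3 v1=B3 (M6)
bar 9: v0=E3 v1=E4 (P8)
  R4 @ bar2.1: B2/F3 TT untreated
  R7 @ bar8.0: A2->B3 leap 14st
  R2 @ bar9.0: D3/A3 P5 -> E3/E4 P8 similar

No (3 violations)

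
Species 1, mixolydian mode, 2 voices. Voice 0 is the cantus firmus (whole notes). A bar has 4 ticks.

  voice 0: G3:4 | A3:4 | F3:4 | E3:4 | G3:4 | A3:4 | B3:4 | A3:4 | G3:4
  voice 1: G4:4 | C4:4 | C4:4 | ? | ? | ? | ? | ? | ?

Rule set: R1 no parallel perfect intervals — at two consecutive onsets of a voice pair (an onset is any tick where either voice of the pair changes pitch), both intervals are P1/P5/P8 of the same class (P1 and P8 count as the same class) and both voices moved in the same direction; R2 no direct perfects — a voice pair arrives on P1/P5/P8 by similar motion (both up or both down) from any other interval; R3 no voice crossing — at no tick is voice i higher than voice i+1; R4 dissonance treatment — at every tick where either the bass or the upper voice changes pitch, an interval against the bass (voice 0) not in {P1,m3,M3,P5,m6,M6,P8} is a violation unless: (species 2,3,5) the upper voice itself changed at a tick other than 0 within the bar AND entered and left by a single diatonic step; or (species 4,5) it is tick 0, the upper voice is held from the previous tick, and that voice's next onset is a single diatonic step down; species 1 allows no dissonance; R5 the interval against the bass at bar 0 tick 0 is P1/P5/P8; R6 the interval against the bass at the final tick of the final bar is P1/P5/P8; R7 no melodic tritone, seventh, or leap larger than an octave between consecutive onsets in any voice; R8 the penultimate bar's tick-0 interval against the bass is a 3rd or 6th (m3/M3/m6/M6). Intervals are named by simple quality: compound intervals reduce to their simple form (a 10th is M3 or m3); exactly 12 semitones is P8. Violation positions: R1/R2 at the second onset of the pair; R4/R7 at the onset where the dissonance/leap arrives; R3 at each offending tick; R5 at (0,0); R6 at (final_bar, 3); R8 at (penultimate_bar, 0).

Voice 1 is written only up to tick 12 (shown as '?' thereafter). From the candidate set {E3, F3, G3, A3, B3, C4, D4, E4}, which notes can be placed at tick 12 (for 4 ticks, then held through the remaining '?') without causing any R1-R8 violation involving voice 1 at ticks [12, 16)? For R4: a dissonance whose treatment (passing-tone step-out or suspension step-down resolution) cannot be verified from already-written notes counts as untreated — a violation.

{C4, E4, G3}

E3: violates R2
F3: violates R4
G3: legal
A3: violates R4
B3: violates R1
C4: legal
D4: violates R4
E4: legal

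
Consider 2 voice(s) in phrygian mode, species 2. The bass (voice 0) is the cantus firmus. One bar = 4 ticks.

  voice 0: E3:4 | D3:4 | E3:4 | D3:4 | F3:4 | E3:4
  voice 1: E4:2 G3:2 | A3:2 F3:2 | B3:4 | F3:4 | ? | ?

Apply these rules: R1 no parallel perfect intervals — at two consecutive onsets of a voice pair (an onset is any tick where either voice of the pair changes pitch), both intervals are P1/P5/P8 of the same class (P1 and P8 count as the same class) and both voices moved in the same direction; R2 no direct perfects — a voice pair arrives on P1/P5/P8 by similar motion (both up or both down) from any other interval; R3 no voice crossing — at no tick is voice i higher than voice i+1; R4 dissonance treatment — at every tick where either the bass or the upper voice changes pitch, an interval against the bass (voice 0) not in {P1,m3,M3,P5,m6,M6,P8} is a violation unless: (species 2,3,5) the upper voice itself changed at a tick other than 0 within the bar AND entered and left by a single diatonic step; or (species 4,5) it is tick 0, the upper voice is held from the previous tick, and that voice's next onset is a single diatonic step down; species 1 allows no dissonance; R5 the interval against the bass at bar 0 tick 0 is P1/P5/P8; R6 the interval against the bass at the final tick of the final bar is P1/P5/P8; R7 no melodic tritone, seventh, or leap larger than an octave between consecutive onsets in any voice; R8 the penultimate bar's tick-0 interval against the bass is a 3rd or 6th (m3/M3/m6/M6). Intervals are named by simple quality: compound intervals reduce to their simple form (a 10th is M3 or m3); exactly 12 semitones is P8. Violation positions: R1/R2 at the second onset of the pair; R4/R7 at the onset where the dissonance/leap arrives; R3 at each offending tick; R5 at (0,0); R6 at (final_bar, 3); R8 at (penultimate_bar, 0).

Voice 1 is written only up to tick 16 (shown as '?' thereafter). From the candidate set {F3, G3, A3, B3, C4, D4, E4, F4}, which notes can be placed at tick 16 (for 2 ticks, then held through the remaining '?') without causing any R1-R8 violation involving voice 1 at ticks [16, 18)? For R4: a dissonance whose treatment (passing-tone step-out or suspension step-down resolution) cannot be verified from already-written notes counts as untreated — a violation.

{A3, D4}

F3: violates R8
G3: violates R4,R8
A3: legal
B3: violates R4,R7,R8
C4: violates R2,R8
D4: legal
E4: violates R4,R7,R8
F4: violates R2,R8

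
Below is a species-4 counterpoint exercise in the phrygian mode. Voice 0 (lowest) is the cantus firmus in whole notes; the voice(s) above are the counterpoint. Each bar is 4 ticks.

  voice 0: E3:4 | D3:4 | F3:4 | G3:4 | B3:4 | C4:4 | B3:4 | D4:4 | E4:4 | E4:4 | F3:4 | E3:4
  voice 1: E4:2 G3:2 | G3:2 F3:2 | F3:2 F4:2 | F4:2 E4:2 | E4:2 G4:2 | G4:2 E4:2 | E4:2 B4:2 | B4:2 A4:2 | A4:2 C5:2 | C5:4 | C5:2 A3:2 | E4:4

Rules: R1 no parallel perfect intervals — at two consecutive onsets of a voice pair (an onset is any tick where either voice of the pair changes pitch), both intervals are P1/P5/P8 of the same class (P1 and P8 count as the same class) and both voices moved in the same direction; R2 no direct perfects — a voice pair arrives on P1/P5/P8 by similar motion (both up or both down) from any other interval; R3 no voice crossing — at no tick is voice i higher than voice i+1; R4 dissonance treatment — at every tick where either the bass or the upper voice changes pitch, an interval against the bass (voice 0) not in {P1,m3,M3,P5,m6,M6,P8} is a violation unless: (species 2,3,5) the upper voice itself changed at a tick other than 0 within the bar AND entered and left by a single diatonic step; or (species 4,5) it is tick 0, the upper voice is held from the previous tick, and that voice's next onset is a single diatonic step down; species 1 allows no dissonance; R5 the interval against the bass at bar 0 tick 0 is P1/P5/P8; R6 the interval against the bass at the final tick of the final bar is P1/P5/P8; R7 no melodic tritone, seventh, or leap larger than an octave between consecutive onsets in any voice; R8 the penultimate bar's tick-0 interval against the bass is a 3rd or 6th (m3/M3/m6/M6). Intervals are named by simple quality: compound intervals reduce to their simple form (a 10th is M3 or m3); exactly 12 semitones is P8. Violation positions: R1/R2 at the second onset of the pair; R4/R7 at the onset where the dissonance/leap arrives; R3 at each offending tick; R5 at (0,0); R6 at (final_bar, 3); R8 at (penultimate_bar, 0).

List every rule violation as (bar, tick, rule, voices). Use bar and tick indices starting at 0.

bar 0: v0=E3 v1=E4 downbeat P8
bar 1: v0=D3 v1=G3 downbeat P4
bar 2: v0=F3 v1=F3 downbeat P1
bar 3: v0=G3 v1=F4 downbeat m7
bar 4: v0=B3 v1=E4 downbeat P4
bar 5: v0=C4 v1=G4 downbeat P5
bar 6: v0=B3 v1=E4 downbeat P4
bar 7: v0=D4 v1=B4 downbeat M6
bar 8: v0=E4 v1=A4 downbeat P4
bar 9: v0=E4 v1=C5 downbeat m6
bar 10: v0=F3 v1=C5 downbeat P5
bar 11: v0=E3 v1=E4 downbeat P8
  -> R4 @ bar 4 tick 0 v(0, 1): B3/E4 P4 untreated
  -> R4 @ bar 6 tick 0 v(0, 1): B3/E4 P4 untreated
  -> R4 @ bar 8 tick 0 v(0, 1): E4/A4 P4 untreated
  -> R7 @ bar 10 tick 0 v(0,): E4->F3 leap 11st
  -> R8 @ bar 10 tick 0 v(0, 1): penult P5 not 3rd/6th
  -> R7 @ bar 10 tick 2 v(1,): C5->A3 leap 15st

(4, 0, R4, (0, 1))
(6, 0, R4, (0, 1))
(8, 0, R4, (0, 1))
(10, 0, R7, (0,))
(10, 0, R8, (0, 1))
(10, 2, R7, (1,))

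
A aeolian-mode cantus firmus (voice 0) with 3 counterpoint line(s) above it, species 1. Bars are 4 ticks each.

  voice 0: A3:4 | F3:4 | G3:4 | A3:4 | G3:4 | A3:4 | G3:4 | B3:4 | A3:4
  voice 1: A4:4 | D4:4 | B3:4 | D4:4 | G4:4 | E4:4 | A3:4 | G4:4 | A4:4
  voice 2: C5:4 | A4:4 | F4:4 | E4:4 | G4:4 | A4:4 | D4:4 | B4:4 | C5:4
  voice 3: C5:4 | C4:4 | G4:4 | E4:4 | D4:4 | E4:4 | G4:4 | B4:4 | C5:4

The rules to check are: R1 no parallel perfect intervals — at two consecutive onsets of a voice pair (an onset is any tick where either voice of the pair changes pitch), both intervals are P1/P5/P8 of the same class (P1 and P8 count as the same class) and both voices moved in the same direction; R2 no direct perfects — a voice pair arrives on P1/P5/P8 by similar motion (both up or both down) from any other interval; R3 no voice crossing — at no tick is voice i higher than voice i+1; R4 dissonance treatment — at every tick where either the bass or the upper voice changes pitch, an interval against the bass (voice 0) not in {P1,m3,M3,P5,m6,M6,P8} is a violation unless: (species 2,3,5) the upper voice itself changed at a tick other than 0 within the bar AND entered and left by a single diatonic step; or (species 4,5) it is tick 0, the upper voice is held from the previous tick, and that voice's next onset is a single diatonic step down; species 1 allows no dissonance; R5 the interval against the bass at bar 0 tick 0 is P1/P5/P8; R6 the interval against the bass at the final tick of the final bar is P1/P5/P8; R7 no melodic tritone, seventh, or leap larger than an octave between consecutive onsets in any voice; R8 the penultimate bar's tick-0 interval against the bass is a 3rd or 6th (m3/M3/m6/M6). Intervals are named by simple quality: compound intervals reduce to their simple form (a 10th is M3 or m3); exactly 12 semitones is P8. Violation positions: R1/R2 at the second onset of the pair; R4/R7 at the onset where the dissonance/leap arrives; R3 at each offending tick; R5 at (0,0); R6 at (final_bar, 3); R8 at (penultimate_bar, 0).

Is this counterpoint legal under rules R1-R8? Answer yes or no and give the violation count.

No (35 violations)

bar 0: v0=A3 v1=A4 v2=C5 v3=C5 (m3)
bar 1: v0=F3 v1=D4 v2=A4 v3=C4 (P5)
bar 2: v0=G3 v1=B3 v2=F4 v3=G4 (P8)
bar 3: v0=A3 v1=D4 v2=E4 v3=E4 (P5)
bar 4: v0=G3 v1=G4 v2=G4 v3=D4 (P5)
bar 5: v0=A3 v1=E4 v2=A4 v3=E4 (P5)
bar 6: v0=G3 v1=A3 v2=D4 v3=G4 (P8)
bar 7: v0=B3 v1=G4 v2=B4 v3=B4 (P8)
bar 8: v0=A3 v1=A4 v2=C5 v3=C5 (m3)
  R5 @ bar0.0: opens on m3
  R5 @ bar0.0: opens on m3
  R2 @ bar1.0: A3/C5 m3 -> F3/C4 P5 similar
  R2 @ bar1.0: A4/C5 m3 -> D4/A4 P5 similar
  R3 @ bar1.0: A4 above C4
  R3 @ bar1.1: A4 above C4
  R3 @ bar1.2: A4 above C4
  R3 @ bar1.3: A4 above C4
  R2 @ bar2.0: F3/C4 P5 -> G3/G4 P8 similar
  R4 @ bar2.0: G3/F4 m7 untreated
  R2 @ bar3.0: F4/G4 M2 -> E4/E4 P1 similar
  R4 @ bar3.0: A3/D4 P4 untreated
  R1 @ bar4.0: A3/E4 P5 -> G3/D4 P5 similar
  R2 @ bar4.0: D4/E4 M2 -> G4/G4 P1 similar
  R3 @ bar4.0: G4 above D4
  R3 @ bar4.1: G4 above D4
  R3 @ bar4.2: G4 above D4
  R3 @ bar4.3: G4 above D4
  R1 @ bar5.0: G3/G4 P8 -> A3/A4 P8 similar
  R1 @ bar5.0: G3/D4 P5 -> A3/E4 P5 similar
  R3 @ bar5.0: A4 above E4
  R3 @ bar5.1: A4 above E4
  R3 @ bar5.2: A4 above E4
  R3 @ bar5.3: A4 above E4
  R2 @ bar6.0: A3/A4 P8 -> G3/D4 P5 similar
  R4 @ bar6.0: G3/A3 M2 untreated
  R1 @ bar7.0: G3/G4 P8 -> B3/B4 P8 similar
  R2 @ bar7.0: G3/D4 P5 -> B3/B4 P8 similar
  R2 @ bar7.0: D4/G4 P4 -> B4/B4 P1 similar
  R7 @ bar7.0: A3->G4 leap 10st
  R8 @ bar7.0: penult P8 not 3rd/6th
  R8 @ bar7.0: penult P8 not 3rd/6th
  R1 @ bar8.0: B4/B4 P1 -> C5/C5 P1 similar
  R6 @ bar8.3: closes on m3
  R6 @ bar8.3: closes on m3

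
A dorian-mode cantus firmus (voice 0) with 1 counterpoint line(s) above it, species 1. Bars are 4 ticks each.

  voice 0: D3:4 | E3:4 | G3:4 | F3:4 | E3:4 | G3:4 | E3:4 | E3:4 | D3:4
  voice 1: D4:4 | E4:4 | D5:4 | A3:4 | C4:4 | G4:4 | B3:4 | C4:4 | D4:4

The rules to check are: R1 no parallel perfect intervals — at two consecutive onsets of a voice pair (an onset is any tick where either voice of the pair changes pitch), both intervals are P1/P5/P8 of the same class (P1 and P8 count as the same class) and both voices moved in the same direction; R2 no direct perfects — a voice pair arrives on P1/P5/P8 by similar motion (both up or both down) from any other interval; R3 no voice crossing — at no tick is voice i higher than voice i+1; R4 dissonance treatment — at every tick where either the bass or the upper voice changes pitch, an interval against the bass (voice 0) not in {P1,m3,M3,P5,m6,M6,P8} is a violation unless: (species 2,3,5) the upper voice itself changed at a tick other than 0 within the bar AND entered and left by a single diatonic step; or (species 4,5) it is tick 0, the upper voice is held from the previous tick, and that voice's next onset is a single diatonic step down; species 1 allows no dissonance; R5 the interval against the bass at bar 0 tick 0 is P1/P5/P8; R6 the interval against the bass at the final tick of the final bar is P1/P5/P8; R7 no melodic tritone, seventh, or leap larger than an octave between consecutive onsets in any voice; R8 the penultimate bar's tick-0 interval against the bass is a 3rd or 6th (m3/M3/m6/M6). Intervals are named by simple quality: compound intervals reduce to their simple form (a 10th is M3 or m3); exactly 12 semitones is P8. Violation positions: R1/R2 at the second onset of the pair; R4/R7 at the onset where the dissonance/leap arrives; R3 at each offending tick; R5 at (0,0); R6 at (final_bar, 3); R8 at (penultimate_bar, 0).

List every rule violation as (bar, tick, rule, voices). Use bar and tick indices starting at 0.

(1, 0, R1, (0, 1))
(2, 0, R2, (0, 1))
(2, 0, R7, (1,))
(3, 0, R7, (1,))
(5, 0, R2, (0, 1))
(6, 0, R2, (0, 1))

bar 0: v0=D3 v1=D4 downbeat P8
bar 1: v0=E3 v1=E4 downbeat P8
bar 2: v0=G3 v1=D5 downbeat P5
bar 3: v0=F3 v1=A3 downbeat M3
bar 4: v0=E3 v1=C4 downbeat m6
bar 5: v0=G3 v1=G4 downbeat P8
bar 6: v0=E3 v1=B3 downbeat P5
bar 7: v0=E3 v1=C4 downbeat m6
bar 8: v0=D3 v1=D4 downbeat P8
  -> R1 @ bar 1 tick 0 v(0, 1): D3/D4 P8 -> E3/E4 P8 similar
  -> R2 @ bar 2 tick 0 v(0, 1): E3/E4 P8 -> G3/D5 P5 similar
  -> R7 @ bar 2 tick 0 v(1,): E4->D5 leap 10st
  -> R7 @ bar 3 tick 0 v(1,): D5->A3 leap 17st
  -> R2 @ bar 5 tick 0 v(0, 1): E3/C4 m6 -> G3/G4 P8 similar
  -> R2 @ bar 6 tick 0 v(0, 1): G3/G4 P8 -> E3/B3 P5 similar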